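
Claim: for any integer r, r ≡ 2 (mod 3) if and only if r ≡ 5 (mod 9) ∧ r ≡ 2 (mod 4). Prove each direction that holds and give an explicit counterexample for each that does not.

(⇒) This fails: r = 32 gives 32 ≡ 2 (mod 3) but 32 ≡ 0 (mod 4), so the conjunction on the right does not hold.

(⇐) Conversely, if r ≡ 5 (mod 9) and r ≡ 2 (mod 4), then by the Chinese remainder theorem r ≡ 14 (mod 36). Since 14 ≡ 2 (mod 3) and 3 ∣ 36, we get r ≡ 2 (mod 3).

The forward direction fails; the converse holds.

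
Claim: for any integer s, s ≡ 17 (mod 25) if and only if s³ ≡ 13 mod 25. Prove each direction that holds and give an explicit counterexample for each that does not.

Both directions hold; the statement is true.

Forward direction. Suppose s ≡ 17 (mod 25). Write s = 25j + 17. Then (25j + 17)³ = 15625j³ + 31875j² + 21675j + 4913 = 25(625j³ + 1275j² + 867j + 196) + 13, so s³ ≡ 13 (mod 25).

Converse. Suppose s³ ≡ 13 (mod 25). The only residue r in {0, …, 24} with r³ ≡ 13 (mod 25) is r = 17, so s ≡ 17 (mod 25).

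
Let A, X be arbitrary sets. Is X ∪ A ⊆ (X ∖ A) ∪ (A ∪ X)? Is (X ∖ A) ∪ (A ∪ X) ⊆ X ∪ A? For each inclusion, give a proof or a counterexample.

The two sets are equal.

(⊆) Let x ∈ X ∪ A. Then either x ∈ A and x ∉ X; or x ∈ X and x ∉ A; or x ∈ A ∩ X. In each case x ∈ (X ∖ A) ∪ (A ∪ X), so X ∪ A ⊆ (X ∖ A) ∪ (A ∪ X).

(⊇) Let x ∈ (X ∖ A) ∪ (A ∪ X). Then either x ∈ A and x ∉ X; or x ∈ X and x ∉ A; or x ∈ A ∩ X. In each case x ∈ X ∪ A, so (X ∖ A) ∪ (A ∪ X) ⊆ X ∪ A.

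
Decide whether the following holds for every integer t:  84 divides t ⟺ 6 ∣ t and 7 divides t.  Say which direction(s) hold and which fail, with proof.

(←) This fails: take t = 42. Both 6 ∣ 42 and 7 ∣ 42, yet 42 is not a multiple of 84 (since 42 = 0·84 + 42), so 84 ∤ 42.

(→) If 84 ∣ t, write t = 84q. Since 84 = 14·6, t = 6·(14q), so 6 ∣ t; and since 84 = 12·7, t = 7·(12q), so 7 ∣ t.

(⇒) holds; (⇐) fails.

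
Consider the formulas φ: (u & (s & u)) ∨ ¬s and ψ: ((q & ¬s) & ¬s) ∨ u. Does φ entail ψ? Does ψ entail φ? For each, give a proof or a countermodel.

[⇒] This fails. Under u = F, q = F, s = F, the left side is true but the right side is false.

[⇐] Assume the antecedent. If u is true, (u & (s & u)) ∨ ¬s reduces to true regardless of the other variables. If u is false, the antecedent forces (u = F, q = T, s = F), and (u & (s & u)) ∨ ¬s holds there. Either way (u & (s & u)) ∨ ¬s holds.

Only the reverse direction holds.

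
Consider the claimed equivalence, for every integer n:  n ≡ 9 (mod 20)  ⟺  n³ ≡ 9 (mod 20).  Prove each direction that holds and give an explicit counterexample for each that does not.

Both directions hold; the statement is true.

(⟹) Suppose n ≡ 9 (mod 20). Write n = 20j + 9. Then (20j + 9)³ = 8000j³ + 10800j² + 4860j + 729 = 20(400j³ + 540j² + 243j + 36) + 9, so n³ ≡ 9 (mod 20).

(⟸) Conversely, suppose n³ ≡ 9 (mod 20). The only residue r in {0, …, 19} with r³ ≡ 9 (mod 20) is r = 9, so n ≡ 9 (mod 20).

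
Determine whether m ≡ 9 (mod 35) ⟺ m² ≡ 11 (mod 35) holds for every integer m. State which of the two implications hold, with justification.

Not equivalent: only (⇒) holds.

(→) Suppose m ≡ 9 (mod 35). Write m = 35j + 9. Then (35j + 9)² = 1225j² + 630j + 81 = 35(35j² + 18j + 2) + 11, so m² ≡ 11 (mod 35).

(←) This fails: take m = 16. Then 16² = 256 ≡ 11 (mod 35), yet 16 ≡ 16 (mod 35), not 9.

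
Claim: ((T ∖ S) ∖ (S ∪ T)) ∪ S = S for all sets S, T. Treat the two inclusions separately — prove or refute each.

(⟹) Let x ∈ ((T ∖ S) ∖ (S ∪ T)) ∪ S. Then either x ∈ S and x ∉ T; or x ∈ S ∩ T. In each case x ∈ S, so ((T ∖ S) ∖ (S ∪ T)) ∪ S ⊆ S.

(⟸) Let x ∈ S. Then either x ∈ S and x ∉ T; or x ∈ S ∩ T. In each case x ∈ ((T ∖ S) ∖ (S ∪ T)) ∪ S, so S ⊆ ((T ∖ S) ∖ (S ∪ T)) ∪ S.

Both inclusions hold.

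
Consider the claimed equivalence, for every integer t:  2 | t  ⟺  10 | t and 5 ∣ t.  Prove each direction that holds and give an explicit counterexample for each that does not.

Not equivalent: only (⇐) holds.

Converse. Suppose 10 ∣ t and 5 ∣ t. Any common multiple of 10 and 5 is a multiple of their lcm; here lcm(10, 5) = 10·5/gcd(10, 5) = 50/5 = 10, so 10 ∣ t. Since 2 ∣ 10, it follows that 2 ∣ t.

Forward direction. This fails: take t = 2. Certainly 2 ∣ 2, but 10 ∤ 2.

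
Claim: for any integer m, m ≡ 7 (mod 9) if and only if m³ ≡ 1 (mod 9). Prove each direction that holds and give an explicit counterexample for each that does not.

Only the forward direction holds.

(→) Suppose m ≡ 7 (mod 9). Write m = 9j + 7. Then (9j + 7)³ = 729j³ + 1701j² + 1323j + 343 = 9(81j³ + 189j² + 147j + 38) + 1, so m³ ≡ 1 (mod 9).

(←) This fails: take m = 1. Then 1³ = 1 ≡ 1 (mod 9), yet 1 ≡ 1 (mod 9), not 7.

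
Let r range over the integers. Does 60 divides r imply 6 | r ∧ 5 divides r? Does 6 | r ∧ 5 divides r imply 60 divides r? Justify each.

Converse. This fails: take r = 30. Both 6 ∣ 30 and 5 ∣ 30, yet 30 is not a multiple of 60 (since 30 = 0·60 + 30), so 60 ∤ 30.

Forward direction. If 60 ∣ r, write r = 60q. Since 60 = 10·6, r = 6·(10q), so 6 ∣ r; and since 60 = 12·5, r = 5·(12q), so 5 ∣ r.

Only the forward implication holds.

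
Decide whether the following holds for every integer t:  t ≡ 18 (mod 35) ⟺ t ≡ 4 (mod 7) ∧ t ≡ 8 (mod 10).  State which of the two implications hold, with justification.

(→) This fails: t = 53 gives 53 ≡ 18 (mod 35) but 53 ≡ 3 (mod 10), so the conjunction on the right does not hold.

(←) Conversely, if t ≡ 4 (mod 7) and t ≡ 8 (mod 10), then by the Chinese remainder theorem t ≡ 18 (mod 70). Since 18 ≡ 18 (mod 35) and 35 ∣ 70, we get t ≡ 18 (mod 35).

(⇒) fails; (⇐) holds.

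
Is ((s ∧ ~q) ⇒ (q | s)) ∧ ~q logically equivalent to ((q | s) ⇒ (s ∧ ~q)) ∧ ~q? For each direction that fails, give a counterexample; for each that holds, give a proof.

Both directions hold; the statement is true.

Converse. Assume the antecedent. If q is true, the antecedent cannot hold. If q is false, ((s ∧ ~q) ⇒ (q | s)) ∧ ~q reduces to true regardless of the other variables. Either way ((s ∧ ~q) ⇒ (q | s)) ∧ ~q holds.

Forward direction. Assume the antecedent. If q is true, the antecedent cannot hold. If q is false, ((q | s) ⇒ (s ∧ ~q)) ∧ ~q reduces to true regardless of the other variables. Either way ((q | s) ⇒ (s ∧ ~q)) ∧ ~q holds.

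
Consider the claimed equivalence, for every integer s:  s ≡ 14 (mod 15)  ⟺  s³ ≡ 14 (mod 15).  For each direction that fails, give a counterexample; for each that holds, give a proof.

Equivalent; both directions hold.

(⟹) Suppose s ≡ 14 (mod 15). Write s = 15j + 14. Then (15j + 14)³ = 3375j³ + 9450j² + 8820j + 2744 = 15(225j³ + 630j² + 588j + 182) + 14, so s³ ≡ 14 (mod 15).

(⟸) Conversely, suppose s³ ≡ 14 (mod 15). The only residue r in {0, …, 14} with r³ ≡ 14 (mod 15) is r = 14, so s ≡ 14 (mod 15).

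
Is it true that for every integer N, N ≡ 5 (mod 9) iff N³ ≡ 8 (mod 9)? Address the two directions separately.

(⇒) Suppose N ≡ 5 (mod 9). Write N = 9j + 5. Then (9j + 5)³ = 729j³ + 1215j² + 675j + 125 = 9(81j³ + 135j² + 75j + 13) + 8, so N³ ≡ 8 (mod 9).

(⇐) This fails: take N = 2. Then 2³ = 8 ≡ 8 (mod 9), yet 2 ≡ 2 (mod 9), not 5.

The forward direction holds; the converse fails.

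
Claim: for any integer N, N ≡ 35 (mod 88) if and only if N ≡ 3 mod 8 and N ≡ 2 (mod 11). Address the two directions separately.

Both implications hold.

(⟹) Suppose N ≡ 35 (mod 88); write N = 88j + 35. Since 8 ∣ 88, reducing mod 8 gives N ≡ 35 ≡ 3 (mod 8); since 11 ∣ 88, reducing mod 11 gives N ≡ 35 ≡ 2 (mod 11).

(⟸) Conversely, if N ≡ 3 (mod 8) and N ≡ 2 (mod 11), then by the Chinese remainder theorem N ≡ 35 (mod 88). This is exactly N ≡ 35 (mod 88).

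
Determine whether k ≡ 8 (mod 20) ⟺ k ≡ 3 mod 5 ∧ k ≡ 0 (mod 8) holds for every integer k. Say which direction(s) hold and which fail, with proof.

Forward direction. This fails: k = 28 gives 28 ≡ 8 (mod 20) but 28 ≡ 4 (mod 8), so the conjunction on the right does not hold.

Converse. If k ≡ 3 (mod 5) and k ≡ 0 (mod 8), then by the Chinese remainder theorem k ≡ 8 (mod 40). Since 8 ≡ 8 (mod 20) and 20 ∣ 40, we get k ≡ 8 (mod 20).

Only the reverse direction holds.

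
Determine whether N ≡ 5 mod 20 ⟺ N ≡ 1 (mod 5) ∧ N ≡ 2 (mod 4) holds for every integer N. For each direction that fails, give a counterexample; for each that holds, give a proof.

Both directions fail.

(→) This fails: N = 5 gives 5 ≡ 5 (mod 20) but 5 ≡ 0 (mod 5), so the conjunction on the right does not hold.

(←) This fails: N = 6 satisfies both congruences on the right (6 ≡ 1 mod 5 and 6 ≡ 2 mod 4) yet 6 ≡ 6 (mod 20), not 5.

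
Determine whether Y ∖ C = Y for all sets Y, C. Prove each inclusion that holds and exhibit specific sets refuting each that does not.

(⟸) This inclusion fails. Take Y = {1}, C = {1}; then 1 ∈ Y but 1 ∉ Y ∖ C.

(⟹) Let x ∈ Y ∖ C. Then x ∈ Y and x ∉ C, from which x ∈ Y.

(⊆) holds; (⊇) fails.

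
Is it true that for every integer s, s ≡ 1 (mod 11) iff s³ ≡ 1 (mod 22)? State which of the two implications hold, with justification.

[⇒] This fails: take s = 12. Then 12 ≡ 1 (mod 11), but 12³ = 1728 ≡ 12 (mod 22), not 1.

[⇐] Conversely, the residues r modulo 22 with r³ ≡ 1 (mod 22) are exactly {1}, and each is ≡ 1 (mod 11).

Only the reverse direction holds.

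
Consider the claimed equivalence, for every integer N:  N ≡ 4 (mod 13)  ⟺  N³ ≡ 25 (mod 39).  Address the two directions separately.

Forward direction. This fails: take N = 17. Then 17 ≡ 4 (mod 13), but 17³ = 4913 ≡ 38 (mod 39), not 25.

Converse. This fails: take N = 10. Then 10³ = 1000 ≡ 25 (mod 39), yet 10 ≡ 10 (mod 13), not 4.

(⇒) fails and (⇐) fails.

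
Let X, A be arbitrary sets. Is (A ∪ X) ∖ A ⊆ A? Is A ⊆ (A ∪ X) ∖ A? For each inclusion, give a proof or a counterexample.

(⟹) This inclusion fails. Take X = {1}, A = ∅; then 1 ∈ (A ∪ X) ∖ A but 1 ∉ A.

(⟸) This inclusion fails. Take X = ∅, A = {1}; then 1 ∈ A but 1 ∉ (A ∪ X) ∖ A.

Neither inclusion holds.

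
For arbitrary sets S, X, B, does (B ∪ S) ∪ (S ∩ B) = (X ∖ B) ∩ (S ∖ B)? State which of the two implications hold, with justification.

(⊆) This inclusion fails. Take S = {1}, X = ∅, B = ∅; then 1 ∈ (B ∪ S) ∪ (S ∩ B) but 1 ∉ (X ∖ B) ∩ (S ∖ B).

(⊇) Let x ∈ (X ∖ B) ∩ (S ∖ B). Then x ∈ S ∩ X and x ∉ B, from which x ∈ (B ∪ S) ∪ (S ∩ B).

(⊆) fails; (⊇) holds.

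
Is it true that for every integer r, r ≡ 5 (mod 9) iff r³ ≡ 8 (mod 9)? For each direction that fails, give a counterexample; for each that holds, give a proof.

(⇒) holds; (⇐) fails.

[⇒] Suppose r ≡ 5 (mod 9). Write r = 9j + 5. Then (9j + 5)³ = 729j³ + 1215j² + 675j + 125 = 9(81j³ + 135j² + 75j + 13) + 8, so r³ ≡ 8 (mod 9).

[⇐] This fails: take r = 2. Then 2³ = 8 ≡ 8 (mod 9), yet 2 ≡ 2 (mod 9), not 5.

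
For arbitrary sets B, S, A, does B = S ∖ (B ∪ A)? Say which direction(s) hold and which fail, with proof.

Neither inclusion holds.

(⊆) This inclusion fails. Take B = {1}, S = ∅, A = ∅; then 1 ∈ B but 1 ∉ S ∖ (B ∪ A).

(⊇) This inclusion fails. Take B = ∅, S = {1}, A = ∅; then 1 ∈ S ∖ (B ∪ A) but 1 ∉ B.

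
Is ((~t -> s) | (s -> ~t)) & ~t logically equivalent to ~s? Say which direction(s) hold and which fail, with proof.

[⇒] This fails. Under s = T, t = F, the left side is true but the right side is false.

[⇐] This fails. Under s = F, t = T, the left side is false but the right side is true.

(⇒) fails and (⇐) fails.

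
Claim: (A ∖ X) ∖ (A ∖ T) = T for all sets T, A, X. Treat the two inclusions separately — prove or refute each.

The sets are not equal: only the forward inclusion holds.

(⟹) Let x ∈ (A ∖ X) ∖ (A ∖ T). Then x ∈ T ∩ A and x ∉ X, from which x ∈ T.

(⟸) This inclusion fails. Take T = {1}, A = ∅, X = ∅; then 1 ∈ T but 1 ∉ (A ∖ X) ∖ (A ∖ T).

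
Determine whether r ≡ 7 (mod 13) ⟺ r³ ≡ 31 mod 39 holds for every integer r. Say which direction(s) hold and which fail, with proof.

(⇒) This fails: take r = 20. Then 20 ≡ 7 (mod 13), but 20³ = 8000 ≡ 5 (mod 39), not 31.

(⇐) This fails: take r = 34. Then 34³ = 39304 ≡ 31 (mod 39), yet 34 ≡ 8 (mod 13), not 7.

Both directions fail.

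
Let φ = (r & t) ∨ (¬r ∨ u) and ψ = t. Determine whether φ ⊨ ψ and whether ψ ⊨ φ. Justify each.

(⇒) fails; (⇐) holds.

[⇒] This fails. Under u = F, t = F, r = F, the left side is true but the right side is false.

[⇐] Assume the antecedent. If u is true, (r & t) ∨ (¬r ∨ u) reduces to true regardless of the other variables. If u is false, the antecedent forces (u = F, t = T, r = F) or (u = F, t = T, r = T), and (r & t) ∨ (¬r ∨ u) holds there. Either way (r & t) ∨ (¬r ∨ u) holds.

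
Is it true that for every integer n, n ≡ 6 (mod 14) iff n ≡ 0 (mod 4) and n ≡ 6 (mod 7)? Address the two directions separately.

Only the converse holds.

(⇒) This fails: n = 6 gives 6 ≡ 6 (mod 14) but 6 ≡ 2 (mod 4), so the conjunction on the right does not hold.

(⇐) Conversely, if n ≡ 0 (mod 4) and n ≡ 6 (mod 7), then by the Chinese remainder theorem n ≡ 20 (mod 28). Since 20 ≡ 6 (mod 14) and 14 ∣ 28, we get n ≡ 6 (mod 14).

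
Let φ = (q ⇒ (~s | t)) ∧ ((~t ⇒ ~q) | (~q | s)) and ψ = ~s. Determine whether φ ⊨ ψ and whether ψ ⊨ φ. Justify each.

(⇒) This fails. Under s = T, t = F, q = F, the left side is true but the right side is false.

(⇐) This fails. Under s = F, t = F, q = T, the left side is false but the right side is true.

Neither implication holds.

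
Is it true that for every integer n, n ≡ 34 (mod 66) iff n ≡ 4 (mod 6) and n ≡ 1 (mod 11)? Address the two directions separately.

Forward direction. Suppose n ≡ 34 (mod 66); write n = 66j + 34. Since 6 ∣ 66, reducing mod 6 gives n ≡ 34 ≡ 4 (mod 6); since 11 ∣ 66, reducing mod 11 gives n ≡ 34 ≡ 1 (mod 11).

Converse. If n ≡ 4 (mod 6) and n ≡ 1 (mod 11), then by the Chinese remainder theorem n ≡ 34 (mod 66). This is exactly n ≡ 34 (mod 66).

Both directions hold; the statement is true.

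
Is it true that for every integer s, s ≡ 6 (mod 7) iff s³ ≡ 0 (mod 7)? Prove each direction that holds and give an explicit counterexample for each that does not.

(⇒) fails and (⇐) fails.

(→) This fails: take s = 6. Then 6 ≡ 6 (mod 7), but 6³ = 216 ≡ 6 (mod 7), not 0.

(←) This fails: take s = 0. Then 0³ = 0 ≡ 0 (mod 7), yet 0 ≡ 0 (mod 7), not 6.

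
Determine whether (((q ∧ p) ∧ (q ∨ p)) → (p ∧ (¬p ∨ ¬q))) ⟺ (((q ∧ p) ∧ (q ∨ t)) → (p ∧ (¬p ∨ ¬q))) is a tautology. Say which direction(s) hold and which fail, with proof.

Forward direction. Assume the antecedent. If q is true, the antecedent forces (q = T, p = F, t = F) or (q = T, p = F, t = T), and the consequent holds there. If q is false, the consequent reduces to true regardless of the other variables. Either way the consequent holds.

Converse. Assume the antecedent. If q is true, the antecedent forces (q = T, p = F, t = F) or (q = T, p = F, t = T), and the consequent holds there. If q is false, the consequent reduces to true regardless of the other variables. Either way the consequent holds.

The biconditional holds.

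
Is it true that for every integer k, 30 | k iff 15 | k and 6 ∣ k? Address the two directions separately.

Both directions hold; the statement is true.

Forward direction. If 30 ∣ k, write k = 30q. Since 30 = 2·15, k = 15·(2q), so 15 ∣ k; and since 30 = 5·6, k = 6·(5q), so 6 ∣ k.

Converse. Suppose 15 ∣ k and 6 ∣ k. Any common multiple of 15 and 6 is a multiple of their lcm; here lcm(15, 6) = 15·6/gcd(15, 6) = 90/3 = 30, so 30 ∣ k.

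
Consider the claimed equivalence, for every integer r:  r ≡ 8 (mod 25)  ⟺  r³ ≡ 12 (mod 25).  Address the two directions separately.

(←) Suppose r³ ≡ 12 (mod 25). The only residue r in {0, …, 24} with r³ ≡ 12 (mod 25) is r = 8, so r ≡ 8 (mod 25).

(→) Suppose r ≡ 8 (mod 25). Write r = 25j + 8. Then (25j + 8)³ = 15625j³ + 15000j² + 4800j + 512 = 25(625j³ + 600j² + 192j + 20) + 12, so r³ ≡ 12 (mod 25).

Both directions hold; the statement is true.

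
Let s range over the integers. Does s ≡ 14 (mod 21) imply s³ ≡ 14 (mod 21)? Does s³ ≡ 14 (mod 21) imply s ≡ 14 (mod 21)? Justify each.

[⇒] Suppose s ≡ 14 (mod 21). Write s = 21j + 14. Then (21j + 14)³ = 9261j³ + 18522j² + 12348j + 2744 = 21(441j³ + 882j² + 588j + 130) + 14, so s³ ≡ 14 (mod 21).

[⇐] Conversely, suppose s³ ≡ 14 (mod 21). The only residue r in {0, …, 20} with r³ ≡ 14 (mod 21) is r = 14, so s ≡ 14 (mod 21).

Both implications hold.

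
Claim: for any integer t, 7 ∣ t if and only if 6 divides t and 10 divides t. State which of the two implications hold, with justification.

Forward direction. This fails: take t = 7. Certainly 7 ∣ 7, but 6 ∤ 7.

Converse. This fails: take t = 30. Both 6 ∣ 30 and 10 ∣ 30, yet 30 is not a multiple of 7 (since 30 = 4·7 + 2), so 7 ∤ 30.

Neither implication holds.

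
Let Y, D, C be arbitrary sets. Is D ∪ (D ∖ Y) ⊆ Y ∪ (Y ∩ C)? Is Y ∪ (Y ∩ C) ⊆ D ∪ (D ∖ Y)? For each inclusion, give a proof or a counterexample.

Both inclusions fail.

Forward inclusion. This inclusion fails. Take Y = ∅, D = {1}, C = ∅; then 1 ∈ D ∪ (D ∖ Y) but 1 ∉ Y ∪ (Y ∩ C).

Reverse inclusion. This inclusion fails. Take Y = {1}, D = ∅, C = ∅; then 1 ∈ Y ∪ (Y ∩ C) but 1 ∉ D ∪ (D ∖ Y).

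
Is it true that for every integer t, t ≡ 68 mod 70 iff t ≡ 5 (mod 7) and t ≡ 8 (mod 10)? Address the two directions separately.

Both implications hold.

(⇒) Suppose t ≡ 68 (mod 70); write t = 70j + 68. Since 7 ∣ 70, reducing mod 7 gives t ≡ 68 ≡ 5 (mod 7); since 10 ∣ 70, reducing mod 10 gives t ≡ 68 ≡ 8 (mod 10).

(⇐) Conversely, if t ≡ 5 (mod 7) and t ≡ 8 (mod 10), then by the Chinese remainder theorem t ≡ 68 (mod 70). This is exactly t ≡ 68 (mod 70).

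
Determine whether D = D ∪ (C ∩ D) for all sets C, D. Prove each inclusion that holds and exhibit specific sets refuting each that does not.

Both inclusions hold; the sets are equal.

(⟹) Let x ∈ D. Then either x ∈ D and x ∉ C; or x ∈ C ∩ D. In each case x ∈ D ∪ (C ∩ D), so D ⊆ D ∪ (C ∩ D).

(⟸) Let x ∈ D ∪ (C ∩ D). Then either x ∈ D and x ∉ C; or x ∈ C ∩ D. In each case x ∈ D, so D ∪ (C ∩ D) ⊆ D.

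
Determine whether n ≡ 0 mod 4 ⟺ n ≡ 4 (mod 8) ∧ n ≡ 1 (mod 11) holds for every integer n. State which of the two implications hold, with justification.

(⟹) This fails: n = 0 gives 0 ≡ 0 (mod 4) but 0 ≡ 0 (mod 8), so the conjunction on the right does not hold.

(⟸) Conversely, if n ≡ 4 (mod 8) and n ≡ 1 (mod 11), then by the Chinese remainder theorem n ≡ 12 (mod 88). Since 12 ≡ 0 (mod 4) and 4 ∣ 88, we get n ≡ 0 (mod 4).

Only the reverse direction holds.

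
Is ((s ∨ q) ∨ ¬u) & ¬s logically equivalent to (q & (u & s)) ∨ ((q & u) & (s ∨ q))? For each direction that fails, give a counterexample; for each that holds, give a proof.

(→) This fails. Under q = F, s = F, u = F, the left side is true but the right side is false.

(←) This fails. Under q = T, s = T, u = T, the left side is false but the right side is true.

(⇒) fails and (⇐) fails.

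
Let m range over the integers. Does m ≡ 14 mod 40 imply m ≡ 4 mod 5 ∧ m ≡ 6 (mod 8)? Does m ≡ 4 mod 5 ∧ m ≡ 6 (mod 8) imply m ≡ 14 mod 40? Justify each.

[⇒] Suppose m ≡ 14 (mod 40); write m = 40j + 14. Since 5 ∣ 40, reducing mod 5 gives m ≡ 14 ≡ 4 (mod 5); since 8 ∣ 40, reducing mod 8 gives m ≡ 14 ≡ 6 (mod 8).

[⇐] Conversely, if m ≡ 4 (mod 5) and m ≡ 6 (mod 8), then by the Chinese remainder theorem m ≡ 14 (mod 40). This is exactly m ≡ 14 (mod 40).

Both directions hold.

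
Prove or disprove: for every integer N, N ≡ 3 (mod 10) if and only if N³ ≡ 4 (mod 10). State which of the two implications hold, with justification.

(→) This fails: take N = 3. Then 3 ≡ 3 (mod 10), but 3³ = 27 ≡ 7 (mod 10), not 4.

(←) This fails: take N = 4. Then 4³ = 64 ≡ 4 (mod 10), yet 4 ≡ 4 (mod 10), not 3.

(⇒) fails and (⇐) fails.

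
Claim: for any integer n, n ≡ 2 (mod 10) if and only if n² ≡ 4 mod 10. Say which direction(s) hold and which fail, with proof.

(⟹) Suppose n ≡ 2 (mod 10). Write n = 10j + 2. Then (10j + 2)² = 100j² + 40j + 4 = 10(10j² + 4j) + 4, so n² ≡ 4 (mod 10).

(⟸) This fails: take n = 8. Then 8² = 64 ≡ 4 (mod 10), yet 8 ≡ 8 (mod 10), not 2.

Only the forward implication holds.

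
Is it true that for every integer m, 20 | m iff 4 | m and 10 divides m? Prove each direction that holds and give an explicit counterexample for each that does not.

Equivalent; both directions hold.

(⇒) If 20 ∣ m, write m = 20q. Since 20 = 5·4, m = 4·(5q), so 4 ∣ m; and since 20 = 2·10, m = 10·(2q), so 10 ∣ m.

(⇐) Suppose 4 ∣ m and 10 ∣ m. Any common multiple of 4 and 10 is a multiple of their lcm; here lcm(4, 10) = 4·10/gcd(4, 10) = 40/2 = 20, so 20 ∣ m.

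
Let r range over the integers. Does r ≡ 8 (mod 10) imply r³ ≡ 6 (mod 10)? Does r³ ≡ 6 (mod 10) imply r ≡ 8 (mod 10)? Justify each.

(⟹) This fails: take r = 8. Then 8 ≡ 8 (mod 10), but 8³ = 512 ≡ 2 (mod 10), not 6.

(⟸) This fails: take r = 6. Then 6³ = 216 ≡ 6 (mod 10), yet 6 ≡ 6 (mod 10), not 8.

Both directions fail.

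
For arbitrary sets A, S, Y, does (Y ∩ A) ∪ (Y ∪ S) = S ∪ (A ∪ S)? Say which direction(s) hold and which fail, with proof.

Neither inclusion holds.

(⊆) This inclusion fails. Take A = ∅, S = ∅, Y = {1}; then 1 ∈ (Y ∩ A) ∪ (Y ∪ S) but 1 ∉ S ∪ (A ∪ S).

(⊇) This inclusion fails. Take A = {1}, S = ∅, Y = ∅; then 1 ∈ S ∪ (A ∪ S) but 1 ∉ (Y ∩ A) ∪ (Y ∪ S).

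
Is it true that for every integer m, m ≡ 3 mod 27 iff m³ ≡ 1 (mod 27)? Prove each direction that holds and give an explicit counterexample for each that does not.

Both directions fail.

(⇒) This fails: take m = 3. Then 3 ≡ 3 (mod 27), but 3³ = 27 ≡ 0 (mod 27), not 1.

(⇐) This fails: take m = 1. Then 1³ = 1 ≡ 1 (mod 27), yet 1 ≡ 1 (mod 27), not 3.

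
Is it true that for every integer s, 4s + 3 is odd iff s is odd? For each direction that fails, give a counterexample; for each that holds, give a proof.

Not equivalent: only (⇐) holds.

Forward direction. This fails: take s = 0. Then 4s + 3 = 3, which is odd, yet s = 0 is even, not odd.

Converse. Suppose s is odd. Since 4 is even, 4s is even for every s, so 4s + 3 has the same parity as 3, which is odd. Hence 4s + 3 is odd.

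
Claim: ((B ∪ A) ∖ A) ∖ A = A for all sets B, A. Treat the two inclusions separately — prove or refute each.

Forward inclusion. This inclusion fails. Take B = {1}, A = ∅; then 1 ∈ ((B ∪ A) ∖ A) ∖ A but 1 ∉ A.

Reverse inclusion. This inclusion fails. Take B = ∅, A = {1}; then 1 ∈ A but 1 ∉ ((B ∪ A) ∖ A) ∖ A.

Neither inclusion holds.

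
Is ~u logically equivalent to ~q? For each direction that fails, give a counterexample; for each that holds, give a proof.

(⇒) This fails. Under u = F, q = T, the left side is true but the right side is false.

(⇐) This fails. Under u = T, q = F, the left side is false but the right side is true.

Both directions fail.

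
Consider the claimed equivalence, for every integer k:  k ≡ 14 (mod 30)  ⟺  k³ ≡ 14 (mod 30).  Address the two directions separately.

Equivalent; both directions hold.

Forward direction. Suppose k ≡ 14 (mod 30). Write k = 30j + 14. Then (30j + 14)³ = 27000j³ + 37800j² + 17640j + 2744 = 30(900j³ + 1260j² + 588j + 91) + 14, so k³ ≡ 14 (mod 30).

Converse. Suppose k³ ≡ 14 (mod 30). The only residue r in {0, …, 29} with r³ ≡ 14 (mod 30) is r = 14, so k ≡ 14 (mod 30).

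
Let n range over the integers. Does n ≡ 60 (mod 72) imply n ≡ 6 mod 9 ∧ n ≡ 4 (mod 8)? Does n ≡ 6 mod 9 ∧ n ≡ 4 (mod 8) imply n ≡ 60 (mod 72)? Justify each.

(→) Suppose n ≡ 60 (mod 72); write n = 72j + 60. Since 9 ∣ 72, reducing mod 9 gives n ≡ 60 ≡ 6 (mod 9); since 8 ∣ 72, reducing mod 8 gives n ≡ 60 ≡ 4 (mod 8).

(←) Conversely, if n ≡ 6 (mod 9) and n ≡ 4 (mod 8), then by the Chinese remainder theorem n ≡ 60 (mod 72). This is exactly n ≡ 60 (mod 72).

Both directions hold.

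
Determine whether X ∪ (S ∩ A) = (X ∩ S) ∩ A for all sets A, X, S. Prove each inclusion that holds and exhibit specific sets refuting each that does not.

Only the reverse inclusion holds.

(⊆) This inclusion fails. Take A = ∅, X = {1}, S = ∅; then 1 ∈ X ∪ (S ∩ A) but 1 ∉ (X ∩ S) ∩ A.

(⊇) Let x ∈ (X ∩ S) ∩ A. Then x ∈ A ∩ X ∩ S, from which x ∈ X ∪ (S ∩ A).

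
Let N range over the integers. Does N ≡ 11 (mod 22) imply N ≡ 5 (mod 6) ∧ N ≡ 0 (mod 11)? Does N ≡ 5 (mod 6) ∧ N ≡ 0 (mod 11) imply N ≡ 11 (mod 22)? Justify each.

Only the converse holds.

(⇒) This fails: N = 33 gives 33 ≡ 11 (mod 22) but 33 ≡ 3 (mod 6), so the conjunction on the right does not hold.

(⇐) Conversely, if N ≡ 5 (mod 6) and N ≡ 0 (mod 11), then by the Chinese remainder theorem N ≡ 11 (mod 66). Since 11 ≡ 11 (mod 22) and 22 ∣ 66, we get N ≡ 11 (mod 22).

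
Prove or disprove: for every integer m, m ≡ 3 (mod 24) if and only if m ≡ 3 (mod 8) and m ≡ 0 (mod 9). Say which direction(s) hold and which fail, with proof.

Only the reverse direction holds.

Forward direction. This fails: m = 51 gives 51 ≡ 3 (mod 24) but 51 ≡ 6 (mod 9), so the conjunction on the right does not hold.

Converse. If m ≡ 3 (mod 8) and m ≡ 0 (mod 9), then by the Chinese remainder theorem m ≡ 27 (mod 72). Since 27 ≡ 3 (mod 24) and 24 ∣ 72, we get m ≡ 3 (mod 24).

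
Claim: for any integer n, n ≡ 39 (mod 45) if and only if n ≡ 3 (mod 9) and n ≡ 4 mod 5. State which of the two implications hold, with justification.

Both directions hold.

[⇒] Suppose n ≡ 39 (mod 45); write n = 45j + 39. Since 9 ∣ 45, reducing mod 9 gives n ≡ 39 ≡ 3 (mod 9); since 5 ∣ 45, reducing mod 5 gives n ≡ 39 ≡ 4 (mod 5).

[⇐] Conversely, if n ≡ 3 (mod 9) and n ≡ 4 (mod 5), then by the Chinese remainder theorem n ≡ 39 (mod 45). This is exactly n ≡ 39 (mod 45).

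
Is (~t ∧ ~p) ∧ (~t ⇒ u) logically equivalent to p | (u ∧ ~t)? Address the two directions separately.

Only the forward implication holds.

(←) This fails. Under t = F, u = F, p = T, the left side is false but the right side is true.

(→) Assume the antecedent. If t is true, the antecedent cannot hold. If t is false, the antecedent forces (t = F, u = T, p = F), and p | (u ∧ ~t) holds there. Either way p | (u ∧ ~t) holds.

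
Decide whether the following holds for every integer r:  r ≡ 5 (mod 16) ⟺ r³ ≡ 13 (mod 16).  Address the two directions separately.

Both directions hold.

(⟹) Suppose r ≡ 5 (mod 16). Write r = 16j + 5. Then (16j + 5)³ = 4096j³ + 3840j² + 1200j + 125 = 16(256j³ + 240j² + 75j + 7) + 13, so r³ ≡ 13 (mod 16).

(⟸) Conversely, suppose r³ ≡ 13 (mod 16). The only residue r in {0, …, 15} with r³ ≡ 13 (mod 16) is r = 5, so r ≡ 5 (mod 16).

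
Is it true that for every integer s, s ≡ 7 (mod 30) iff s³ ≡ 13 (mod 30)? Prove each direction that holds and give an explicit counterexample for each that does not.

(⟹) Suppose s ≡ 7 (mod 30). Write s = 30j + 7. Then (30j + 7)³ = 27000j³ + 18900j² + 4410j + 343 = 30(900j³ + 630j² + 147j + 11) + 13, so s³ ≡ 13 (mod 30).

(⟸) Conversely, suppose s³ ≡ 13 (mod 30). The only residue r in {0, …, 29} with r³ ≡ 13 (mod 30) is r = 7, so s ≡ 7 (mod 30).

Both directions hold; the statement is true.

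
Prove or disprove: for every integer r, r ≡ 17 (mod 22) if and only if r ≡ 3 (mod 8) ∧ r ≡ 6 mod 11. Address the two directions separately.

Not equivalent: only (⇐) holds.

(⇒) This fails: r = 17 gives 17 ≡ 17 (mod 22) but 17 ≡ 1 (mod 8), so the conjunction on the right does not hold.

(⇐) Conversely, if r ≡ 3 (mod 8) and r ≡ 6 (mod 11), then by the Chinese remainder theorem r ≡ 83 (mod 88). Since 83 ≡ 17 (mod 22) and 22 ∣ 88, we get r ≡ 17 (mod 22).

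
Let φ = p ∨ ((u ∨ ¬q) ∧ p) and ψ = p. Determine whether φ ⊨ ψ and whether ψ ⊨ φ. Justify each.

(→) Assume the antecedent. If u is true, the antecedent forces (u = T, q = F, p = T) or (u = T, q = T, p = T), and p holds there. If u is false, the antecedent forces (u = F, q = F, p = T) or (u = F, q = T, p = T), and p holds there. Either way p holds.

(←) Assume the antecedent. If u is true, the antecedent forces (u = T, q = F, p = T) or (u = T, q = T, p = T), and p ∨ ((u ∨ ¬q) ∧ p) holds there. If u is false, the antecedent forces (u = F, q = F, p = T) or (u = F, q = T, p = T), and p ∨ ((u ∨ ¬q) ∧ p) holds there. Either way p ∨ ((u ∨ ¬q) ∧ p) holds.

Both implications hold.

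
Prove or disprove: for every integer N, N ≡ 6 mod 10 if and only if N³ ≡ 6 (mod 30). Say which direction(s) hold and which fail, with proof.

The forward direction fails; the converse holds.

[⇒] This fails: take N = 16. Then 16 ≡ 6 (mod 10), but 16³ = 4096 ≡ 16 (mod 30), not 6.

[⇐] Conversely, the residues r modulo 30 with r³ ≡ 6 (mod 30) are exactly {6}, and each is ≡ 6 (mod 10).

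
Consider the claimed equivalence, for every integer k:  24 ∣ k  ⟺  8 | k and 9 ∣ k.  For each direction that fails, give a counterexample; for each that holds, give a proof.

Forward direction. This fails: take k = 24. Certainly 24 ∣ 24, but 9 ∤ 24.

Converse. Suppose 8 ∣ k and 9 ∣ k. Any common multiple of 8 and 9 is a multiple of their lcm; here gcd(8, 9) = 1, so lcm(8, 9) = 8·9 = 72, so 72 ∣ k. Since 24 ∣ 72, it follows that 24 ∣ k.

Only the reverse direction holds.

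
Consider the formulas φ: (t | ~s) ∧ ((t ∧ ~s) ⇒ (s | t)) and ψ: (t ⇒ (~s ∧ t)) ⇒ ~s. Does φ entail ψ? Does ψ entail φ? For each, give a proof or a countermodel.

The biconditional holds.

(→) Assume the antecedent. If s is true, the antecedent forces (s = T, t = T), and (t ⇒ (~s ∧ t)) ⇒ ~s holds there. If s is false, (t ⇒ (~s ∧ t)) ⇒ ~s reduces to true regardless of the other variables. Either way (t ⇒ (~s ∧ t)) ⇒ ~s holds.

(←) Assume the antecedent. If s is true, the antecedent forces (s = T, t = T), and the consequent holds there. If s is false, the consequent reduces to true regardless of the other variables. Either way the consequent holds.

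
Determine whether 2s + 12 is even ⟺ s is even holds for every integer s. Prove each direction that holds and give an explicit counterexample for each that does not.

(⇒) fails; (⇐) holds.

Forward direction. This fails: take s = 1. Then 2s + 12 = 14, which is even, yet s = 1 is odd, not even.

Converse. Suppose s is even. Since 2 is even, 2s is even for every s, so 2s + 12 has the same parity as 12, which is even. Hence 2s + 12 is even.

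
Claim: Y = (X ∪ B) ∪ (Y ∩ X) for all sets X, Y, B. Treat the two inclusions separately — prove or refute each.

Neither inclusion holds.

(⊆) This inclusion fails. Take X = ∅, Y = {1}, B = ∅; then 1 ∈ Y but 1 ∉ (X ∪ B) ∪ (Y ∩ X).

(⊇) This inclusion fails. Take X = {1}, Y = ∅, B = ∅; then 1 ∈ (X ∪ B) ∪ (Y ∩ X) but 1 ∉ Y.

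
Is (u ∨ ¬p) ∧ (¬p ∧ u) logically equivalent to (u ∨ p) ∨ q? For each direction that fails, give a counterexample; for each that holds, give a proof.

(⇒) Assume the antecedent. If p is true, the antecedent cannot hold. If p is false, the antecedent forces (p = F, q = F, u = T) or (p = F, q = T, u = T), and (u ∨ p) ∨ q holds there. Either way (u ∨ p) ∨ q holds.

(⇐) This fails. Under p = T, q = F, u = F, the left side is false but the right side is true.

Only the forward implication holds.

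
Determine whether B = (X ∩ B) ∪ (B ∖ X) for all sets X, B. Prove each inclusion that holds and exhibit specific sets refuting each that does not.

The two sets are equal.

Reverse inclusion. Let x ∈ (X ∩ B) ∪ (B ∖ X). Then either x ∈ B and x ∉ X; or x ∈ X ∩ B. In each case x ∈ B, so (X ∩ B) ∪ (B ∖ X) ⊆ B.

Forward inclusion. Let x ∈ B. Then either x ∈ B and x ∉ X; or x ∈ X ∩ B. In each case x ∈ (X ∩ B) ∪ (B ∖ X), so B ⊆ (X ∩ B) ∪ (B ∖ X).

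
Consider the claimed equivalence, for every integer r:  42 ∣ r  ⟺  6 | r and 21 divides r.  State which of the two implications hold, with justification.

The biconditional holds.

[⇒] If 42 ∣ r, write r = 42q. Since 42 = 7·6, r = 6·(7q), so 6 ∣ r; and since 42 = 2·21, r = 21·(2q), so 21 ∣ r.

[⇐] Suppose 6 ∣ r and 21 ∣ r. Any common multiple of 6 and 21 is a multiple of their lcm; here lcm(6, 21) = 6·21/gcd(6, 21) = 126/3 = 42, so 42 ∣ r.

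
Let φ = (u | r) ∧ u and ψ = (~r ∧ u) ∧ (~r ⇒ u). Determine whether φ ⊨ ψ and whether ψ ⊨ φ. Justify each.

Not equivalent: only (⇐) holds.

(→) This fails. Under r = T, u = T, the left side is true but the right side is false.

(←) Assume the antecedent. If r is true, the antecedent cannot hold. If r is false, the antecedent forces (r = F, u = T), and (u | r) ∧ u holds there. Either way (u | r) ∧ u holds.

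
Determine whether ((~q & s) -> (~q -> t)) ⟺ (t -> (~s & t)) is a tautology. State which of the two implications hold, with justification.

(→) This fails. Under t = T, q = F, s = T, the left side is true but the right side is false.

(←) This fails. Under t = F, q = F, s = T, the left side is false but the right side is true.

(⇒) fails and (⇐) fails.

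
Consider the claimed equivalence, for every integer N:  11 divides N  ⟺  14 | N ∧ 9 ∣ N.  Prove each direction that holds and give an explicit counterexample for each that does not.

(⇒) fails and (⇐) fails.

(⇒) This fails: take N = 11. Certainly 11 ∣ 11, but 14 ∤ 11.

(⇐) This fails: take N = 126. Both 14 ∣ 126 and 9 ∣ 126, yet 126 is not a multiple of 11 (since 126 = 11·11 + 5), so 11 ∤ 126.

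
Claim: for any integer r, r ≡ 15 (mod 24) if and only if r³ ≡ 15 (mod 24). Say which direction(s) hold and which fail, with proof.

(⟹) Suppose r ≡ 15 (mod 24). Write r = 24j + 15. Then (24j + 15)³ = 13824j³ + 25920j² + 16200j + 3375 = 24(576j³ + 1080j² + 675j + 140) + 15, so r³ ≡ 15 (mod 24).

(⟸) Conversely, suppose r³ ≡ 15 (mod 24). The only residue r in {0, …, 23} with r³ ≡ 15 (mod 24) is r = 15, so r ≡ 15 (mod 24).

Equivalent; both directions hold.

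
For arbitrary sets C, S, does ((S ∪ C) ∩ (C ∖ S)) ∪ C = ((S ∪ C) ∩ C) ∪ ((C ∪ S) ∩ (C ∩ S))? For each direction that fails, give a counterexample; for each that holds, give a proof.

(⊆) Let x ∈ ((S ∪ C) ∩ (C ∖ S)) ∪ C. Then either x ∈ C and x ∉ S; or x ∈ C ∩ S. In each case x ∈ ((S ∪ C) ∩ C) ∪ ((C ∪ S) ∩ (C ∩ S)), so ((S ∪ C) ∩ (C ∖ S)) ∪ C ⊆ ((S ∪ C) ∩ C) ∪ ((C ∪ S) ∩ (C ∩ S)).

(⊇) Let x ∈ ((S ∪ C) ∩ C) ∪ ((C ∪ S) ∩ (C ∩ S)). Then either x ∈ C and x ∉ S; or x ∈ C ∩ S. In each case x ∈ ((S ∪ C) ∩ (C ∖ S)) ∪ C, so ((S ∪ C) ∩ C) ∪ ((C ∪ S) ∩ (C ∩ S)) ⊆ ((S ∪ C) ∩ (C ∖ S)) ∪ C.

The two sets are equal.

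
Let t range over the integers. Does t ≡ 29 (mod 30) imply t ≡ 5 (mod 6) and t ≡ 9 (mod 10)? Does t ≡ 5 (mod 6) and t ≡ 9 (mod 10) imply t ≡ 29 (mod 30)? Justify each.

The biconditional holds.

(→) Suppose t ≡ 29 (mod 30); write t = 30j + 29. Since 6 ∣ 30, reducing mod 6 gives t ≡ 29 ≡ 5 (mod 6); since 10 ∣ 30, reducing mod 10 gives t ≡ 29 ≡ 9 (mod 10).

(←) Conversely, if t ≡ 5 (mod 6) and t ≡ 9 (mod 10), then by the Chinese remainder theorem t ≡ 29 (mod 30). This is exactly t ≡ 29 (mod 30).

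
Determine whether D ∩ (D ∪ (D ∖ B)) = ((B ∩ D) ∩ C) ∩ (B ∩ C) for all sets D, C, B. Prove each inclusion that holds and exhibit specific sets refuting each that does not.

(⊇) Let x ∈ ((B ∩ D) ∩ C) ∩ (B ∩ C). Then x ∈ D ∩ C ∩ B, from which x ∈ D ∩ (D ∪ (D ∖ B)).

(⊆) This inclusion fails. Take D = {1}, C = ∅, B = ∅; then 1 ∈ D ∩ (D ∪ (D ∖ B)) but 1 ∉ ((B ∩ D) ∩ C) ∩ (B ∩ C).

The sets are not equal: only the reverse inclusion holds.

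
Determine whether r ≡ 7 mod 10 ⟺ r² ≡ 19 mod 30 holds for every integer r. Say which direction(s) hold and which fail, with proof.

[⇒] This fails: take r = 27. Then 27 ≡ 7 (mod 10), but 27² = 729 ≡ 9 (mod 30), not 19.

[⇐] This fails: take r = 13. Then 13² = 169 ≡ 19 (mod 30), yet 13 ≡ 3 (mod 10), not 7.

Both directions fail.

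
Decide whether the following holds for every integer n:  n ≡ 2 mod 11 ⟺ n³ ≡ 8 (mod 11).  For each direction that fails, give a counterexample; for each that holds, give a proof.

[⇒] Suppose n ≡ 2 mod 11. Write n = 11j + 2. Then (11j + 2)³ = 1331j³ + 726j² + 132j + 8 = 11(121j³ + 66j² + 12j) + 8, so n³ ≡ 8 (mod 11).

[⇐] For the converse, argue contrapositively. If n ≢ 2 (mod 11), then n is congruent to one of 0, 1, 3, 4, 5, 6, 7, 8, 9, 10 modulo 11, and these give n³ ≡ 0, 1, 5, 9, 4, 7, 2, 6, 3, 10 respectively — never 8.

The biconditional holds.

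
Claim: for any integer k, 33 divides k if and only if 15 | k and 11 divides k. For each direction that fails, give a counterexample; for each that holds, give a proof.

(⇒) This fails: take k = 33. Certainly 33 ∣ 33, but 15 ∤ 33.

(⇐) Suppose 15 ∣ k and 11 ∣ k. Any common multiple of 15 and 11 is a multiple of their lcm; here gcd(15, 11) = 1, so lcm(15, 11) = 15·11 = 165, so 165 ∣ k. Since 33 ∣ 165, it follows that 33 ∣ k.

The forward direction fails; the converse holds.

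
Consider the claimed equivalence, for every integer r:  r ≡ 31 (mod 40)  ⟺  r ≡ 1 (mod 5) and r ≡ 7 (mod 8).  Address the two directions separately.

(⇒) Suppose r ≡ 31 (mod 40); write r = 40j + 31. Since 5 ∣ 40, reducing mod 5 gives r ≡ 31 ≡ 1 (mod 5); since 8 ∣ 40, reducing mod 8 gives r ≡ 31 ≡ 7 (mod 8).

(⇐) Conversely, if r ≡ 1 (mod 5) and r ≡ 7 (mod 8), then by the Chinese remainder theorem r ≡ 31 (mod 40). This is exactly r ≡ 31 (mod 40).

Both directions hold.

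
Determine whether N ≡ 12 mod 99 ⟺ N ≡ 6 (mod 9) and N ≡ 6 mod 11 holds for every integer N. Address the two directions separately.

Forward direction. This fails: N = 12 gives 12 ≡ 12 (mod 99) but 12 ≡ 3 (mod 9), so the conjunction on the right does not hold.

Converse. This fails: N = 6 satisfies both congruences on the right (6 ≡ 6 mod 9 and 6 ≡ 6 mod 11) yet 6 ≡ 6 (mod 99), not 12.

Neither direction holds.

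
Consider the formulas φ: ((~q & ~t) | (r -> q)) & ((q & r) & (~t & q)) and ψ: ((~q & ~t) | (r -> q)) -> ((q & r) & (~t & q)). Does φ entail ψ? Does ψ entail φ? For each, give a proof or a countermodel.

Only the forward direction holds.

(→) Assume the antecedent. If q is true, the antecedent forces (q = T, t = F, r = T), and the consequent holds there. If q is false, the antecedent cannot hold. Either way the consequent holds.

(←) This fails. Under q = F, t = T, r = T, the left side is false but the right side is true.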